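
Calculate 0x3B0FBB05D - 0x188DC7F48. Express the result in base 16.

Subtract column by column in base 16:
  D-8 → 5
  5-4 → 1
  0-F → 1 (borrow)
  B-7-1 → 3
  B-C → F (borrow)
  F-D-1 → 1
  0-8 → 8 (borrow)
  B-8-1 → 2
  3-1 → 2

0x2281F3115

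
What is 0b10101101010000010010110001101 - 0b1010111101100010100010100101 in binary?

0b1010101100011111110011101000

Subtract column by column in base 2:
  1-1 → 0
  0-0 → 0
  1-1 → 0
  1-0 → 1
  0-0 → 0
  0-1 → 1 (borrow)
  0-0-1 → 1 (borrow)
  1-1-1 → 1 (borrow)
  1-0-1 → 0
  0-0 → 0
  1-0 → 1
  0-1 → 1 (borrow)
  0-0-1 → 1 (borrow)
  1-1-1 → 1 (borrow)
  0-0-1 → 1 (borrow)
  0-0-1 → 1 (borrow)
  0-0-1 → 1 (borrow)
  0-1-1 → 0 (borrow)
  0-1-1 → 0 (borrow)
  1-0-1 → 0
  0-1 → 1 (borrow)
  1-1-1 → 1 (borrow)
  0-1-1 → 0 (borrow)
  1-1-1 → 1 (borrow)
  1-0-1 → 0
  0-1 → 1 (borrow)
  1-0-1 → 0
  0-1 → 1 (borrow)
  1-0-1 → 0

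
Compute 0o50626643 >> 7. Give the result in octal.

0o243133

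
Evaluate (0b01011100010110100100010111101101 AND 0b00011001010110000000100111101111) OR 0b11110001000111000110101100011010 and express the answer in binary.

0b01011100010110100100010111101101 AND 0b00011001010110000000100111101111 = 0b00011000010110000000000111101101.
Then OR with 0b11110001000111000110101100011010.

0b11111001010111000110101111111111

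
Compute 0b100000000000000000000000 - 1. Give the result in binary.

0b11111111111111111111111

The trailing 23 digits are 0, so subtracting 1 borrows through: they become 1 and the next digit up decrements.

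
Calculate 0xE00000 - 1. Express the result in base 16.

0xDFFFFF

The trailing 5 digits are 0, so subtracting 1 borrows through: they become F and the next digit up decrements.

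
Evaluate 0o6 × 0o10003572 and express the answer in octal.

Multiply each base-8 digit by 6, carrying:
  2×6 = 12 → write 4 carry 1
  7×6+1 = 43 → write 3 carry 5
  5×6+5 = 35 → write 3 carry 4
  3×6+4 = 22 → write 6 carry 2
  0×6+2 = 2 → write 2
  0×6 = 0 → write 0
  0×6 = 0 → write 0
  1×6 = 6 → write 6

0o60026334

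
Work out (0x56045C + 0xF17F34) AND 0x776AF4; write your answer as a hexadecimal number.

Add column by column in base 16, right to left:
  C+4 = 0 carry 1
  5+3+1 = 9
  4+F = 3 carry 1
  0+7+1 = 8
  6+1 = 7
  5+F = 4 carry 1
  final carry 1
Sum = 0x1478390; now AND with 0x776AF4:
  1&0=0, 4&7=4, 7&7=7, 8&6=0, 3&A=2, 9&F=9, 0&4=0

0x470290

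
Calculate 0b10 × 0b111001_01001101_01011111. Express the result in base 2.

0b11100101001101010111110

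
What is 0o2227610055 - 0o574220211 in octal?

Subtract column by column in base 8:
  5-1 → 4
  5-1 → 4
  0-2 → 6 (borrow)
  0-0-1 → 7 (borrow)
  1-2-1 → 6 (borrow)
  6-2-1 → 3
  7-4 → 3
  2-7 → 3 (borrow)
  2-5-1 → 4 (borrow)
  2-0-1 → 1

0o1433367644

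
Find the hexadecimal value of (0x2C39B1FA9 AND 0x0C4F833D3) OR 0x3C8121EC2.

0x3C89A1FC3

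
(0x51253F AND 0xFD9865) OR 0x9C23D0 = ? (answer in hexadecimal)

0x51253F AND 0xFD9865 = 0x510025.
Then OR with 0x9C23D0.

0xDD23F5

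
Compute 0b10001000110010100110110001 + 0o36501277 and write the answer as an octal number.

0b10001000110010100110110001 = 0o210624661 in octal.
Add column by column in base 8, right to left:
  1+7 = 0 carry 1
  6+7+1 = 6 carry 1
  6+2+1 = 1 carry 1
  4+1+1 = 6
  2+0 = 2
  6+5 = 3 carry 1
  0+6+1 = 7
  1+3 = 4
  2+0 = 2

0o247326160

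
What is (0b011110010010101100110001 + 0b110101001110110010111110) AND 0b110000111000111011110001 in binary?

Add column by column in base 2, right to left:
  1+0 = 1
  0+1 = 1
  0+1 = 1
  0+1 = 1
  1+1 = 0 carry 1
  1+1+1 = 1 carry 1
  0+0+1 = 1
  0+1 = 1
  1+0 = 1
  1+0 = 1
  0+1 = 1
  1+1 = 0 carry 1
  0+0+1 = 1
  1+1 = 0 carry 1
  0+1+1 = 0 carry 1
  0+1+1 = 0 carry 1
  1+0+1 = 0 carry 1
  0+0+1 = 1
  0+1 = 1
  1+0 = 1
  1+1 = 0 carry 1
  1+0+1 = 0 carry 1
  1+1+1 = 1 carry 1
  0+1+1 = 0 carry 1
  final carry 1
Sum = 0b1010011100001011111101111; now AND with 0b110000111000111011110001:
  1010011100001011111101111
& 0110000111000111011110001
= 0010000100000011011100001

0b10000100000011011100001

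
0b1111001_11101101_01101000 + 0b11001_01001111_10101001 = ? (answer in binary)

Add column by column in base 2, right to left:
  0+1 = 1
  0+0 = 0
  0+0 = 0
  1+1 = 0 carry 1
  0+0+1 = 1
  1+1 = 0 carry 1
  1+0+1 = 0 carry 1
  0+1+1 = 0 carry 1
  1+1+1 = 1 carry 1
  0+1+1 = 0 carry 1
  1+1+1 = 1 carry 1
  1+1+1 = 1 carry 1
  0+0+1 = 1
  1+0 = 1
  1+1 = 0 carry 1
  1+0+1 = 0 carry 1
  1+1+1 = 1 carry 1
  0+0+1 = 1
  0+0 = 0
  1+1 = 0 carry 1
  1+1+1 = 1 carry 1
  1+0+1 = 0 carry 1
  1+0+1 = 0 carry 1
  final carry 1

0b100100110011110100010001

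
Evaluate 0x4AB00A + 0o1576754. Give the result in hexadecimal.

0o1576754 = 0x6FDEC in hexadecimal.
Add column by column in base 16, right to left:
  A+C = 6 carry 1
  0+E+1 = F
  0+D = D
  B+F = A carry 1
  A+6+1 = 1 carry 1
  4+0+1 = 5

0x51ADF6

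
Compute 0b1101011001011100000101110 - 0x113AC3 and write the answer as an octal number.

0o146676553

0b1101011001011100000101110 = 0o153134056 in octal.
0x113AC3 = 0o4235303 in octal.
Subtract column by column in base 8:
  6-3 → 3
  5-0 → 5
  0-3 → 5 (borrow)
  4-5-1 → 6 (borrow)
  3-3-1 → 7 (borrow)
  1-2-1 → 6 (borrow)
  3-4-1 → 6 (borrow)
  5-0-1 → 4
  1-0 → 1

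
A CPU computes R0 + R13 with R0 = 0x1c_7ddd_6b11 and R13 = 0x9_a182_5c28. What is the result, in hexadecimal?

Add column by column in base 16, right to left:
  1+8 = 9
  1+2 = 3
  b+c = 7 carry 1
  6+5+1 = c
  d+2 = f
  d+8 = 5 carry 1
  d+1+1 = f
  7+a = 1 carry 1
  c+9+1 = 6 carry 1
  1+0+1 = 2

0x261f5fc739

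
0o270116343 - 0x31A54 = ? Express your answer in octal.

0o267301217

0x31A54 = 0o615124 in octal.
Subtract column by column in base 8:
  3-4 → 7 (borrow)
  4-2-1 → 1
  3-1 → 2
  6-5 → 1
  1-1 → 0
  1-6 → 3 (borrow)
  0-0-1 → 7 (borrow)
  7-0-1 → 6
  2-0 → 2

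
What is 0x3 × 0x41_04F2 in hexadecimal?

0xC30ED6

Multiply each base-16 digit by 3, carrying:
  2×3 = 6 → write 6
  F×3 = 45 → write D carry 2
  4×3+2 = 14 → write E
  0×3 = 0 → write 0
  1×3 = 3 → write 3
  4×3 = 12 → write C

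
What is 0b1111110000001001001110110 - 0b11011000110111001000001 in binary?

Subtract column by column in base 2:
  0-1 → 1 (borrow)
  1-0-1 → 0
  1-0 → 1
  0-0 → 0
  1-0 → 1
  1-0 → 1
  1-1 → 0
  0-0 → 0
  0-0 → 0
  1-1 → 0
  0-1 → 1 (borrow)
  0-1-1 → 0 (borrow)
  1-0-1 → 0
  0-1 → 1 (borrow)
  0-1-1 → 0 (borrow)
  0-0-1 → 1 (borrow)
  0-0-1 → 1 (borrow)
  0-0-1 → 1 (borrow)
  0-1-1 → 0 (borrow)
  1-1-1 → 1 (borrow)
  1-0-1 → 0
  1-1 → 0
  1-1 → 0
  1-0 → 1
  1-0 → 1

0b1100010111010010000110101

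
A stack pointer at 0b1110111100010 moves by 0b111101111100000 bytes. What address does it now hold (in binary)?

0b1001100111000010

Add column by column in base 2, right to left:
  0+0 = 0
  1+0 = 1
  0+0 = 0
  0+0 = 0
  0+0 = 0
  1+1 = 0 carry 1
  1+1+1 = 1 carry 1
  1+1+1 = 1 carry 1
  1+1+1 = 1 carry 1
  0+1+1 = 0 carry 1
  1+0+1 = 0 carry 1
  1+1+1 = 1 carry 1
  1+1+1 = 1 carry 1
  0+1+1 = 0 carry 1
  0+1+1 = 0 carry 1
  final carry 1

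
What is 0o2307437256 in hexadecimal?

0x131E3EAE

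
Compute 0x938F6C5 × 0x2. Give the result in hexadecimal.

Multiply each base-16 digit by 2, carrying:
  5×2 = 10 → write A
  C×2 = 24 → write 8 carry 1
  6×2+1 = 13 → write D
  F×2 = 30 → write E carry 1
  8×2+1 = 17 → write 1 carry 1
  3×2+1 = 7 → write 7
  9×2 = 18 → write 2 carry 1
  remaining carry: 1

0x1271ED8A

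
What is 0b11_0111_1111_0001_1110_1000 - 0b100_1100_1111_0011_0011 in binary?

Subtract column by column in base 2:
  0-1 → 1 (borrow)
  0-1-1 → 0 (borrow)
  0-0-1 → 1 (borrow)
  1-0-1 → 0
  0-1 → 1 (borrow)
  1-1-1 → 1 (borrow)
  1-0-1 → 0
  1-0 → 1
  1-1 → 0
  0-1 → 1 (borrow)
  0-1-1 → 0 (borrow)
  0-1-1 → 0 (borrow)
  1-0-1 → 0
  1-0 → 1
  1-1 → 0
  1-1 → 0
  1-0 → 1
  1-0 → 1
  1-1 → 0
  0-0 → 0
  1-0 → 1
  1-0 → 1

0b1100110010001010110101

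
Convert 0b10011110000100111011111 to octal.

Group the bits in threes: 010 011 110 000 100 111 011 111 → 23604737.

0o23604737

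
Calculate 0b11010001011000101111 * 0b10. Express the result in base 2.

Multiply each base-2 digit by 2, carrying:
  1×2 = 2 → write 0 carry 1
  1×2+1 = 3 → write 1 carry 1
  1×2+1 = 3 → write 1 carry 1
  1×2+1 = 3 → write 1 carry 1
  0×2+1 = 1 → write 1
  1×2 = 2 → write 0 carry 1
  0×2+1 = 1 → write 1
  0×2 = 0 → write 0
  0×2 = 0 → write 0
  1×2 = 2 → write 0 carry 1
  1×2+1 = 3 → write 1 carry 1
  0×2+1 = 1 → write 1
  1×2 = 2 → write 0 carry 1
  0×2+1 = 1 → write 1
  0×2 = 0 → write 0
  0×2 = 0 → write 0
  1×2 = 2 → write 0 carry 1
  0×2+1 = 1 → write 1
  1×2 = 2 → write 0 carry 1
  1×2+1 = 3 → write 1 carry 1
  remaining carry: 1

0b110100010110001011110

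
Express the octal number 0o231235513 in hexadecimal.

Each octal digit is 3 bits: 2=010 3=011 1=001 2=010 3=011 5=101 5=101 1=001 3=011.
Group the bits into nibbles: 0010 0110 0101 0011 1011 0100 1011 → 2653B4B.

0x2653B4B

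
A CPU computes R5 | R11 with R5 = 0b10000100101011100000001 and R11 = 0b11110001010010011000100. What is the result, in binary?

OR bit by bit (1 where either bit is 1):
  10000100101011100000001
| 11110001010010011000100
= 11110101111011111000101

0b11110101111011111000101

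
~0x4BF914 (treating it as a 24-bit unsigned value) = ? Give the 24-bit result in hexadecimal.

Each hex digit d becomes F−d:
  4→B, B→4, F→0, 9→6, 1→E, 4→B

0xB406EB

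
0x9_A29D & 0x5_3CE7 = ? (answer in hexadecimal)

0x12085

AND each hex digit independently (no carries):
  9&5=1, A&3=2, 2&C=0, 9&E=8, D&7=5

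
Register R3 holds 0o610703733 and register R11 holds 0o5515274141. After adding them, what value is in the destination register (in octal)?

Add column by column in base 8, right to left:
  3+1 = 4
  3+4 = 7
  7+1 = 0 carry 1
  3+4+1 = 0 carry 1
  0+7+1 = 0 carry 1
  7+2+1 = 2 carry 1
  0+5+1 = 6
  1+1 = 2
  6+5 = 3 carry 1
  0+5+1 = 6

0o6326200074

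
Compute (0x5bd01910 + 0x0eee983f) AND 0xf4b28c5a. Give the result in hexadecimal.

Add column by column in base 16, right to left:
  0+f = f
  1+3 = 4
  9+8 = 1 carry 1
  1+9+1 = b
  0+e = e
  d+e = b carry 1
  b+e+1 = a carry 1
  5+0+1 = 6
Sum = 0x6abeb14f; now AND with 0xf4b28c5a:
  6&f=6, a&4=0, b&b=b, e&2=2, b&8=8, 1&c=0, 4&5=4, f&a=a

0x60b2804a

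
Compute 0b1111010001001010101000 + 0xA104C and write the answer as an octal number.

0o21621364

0b1111010001001010101000 = 0o17211250 in octal.
0xA104C = 0o2410114 in octal.
Add column by column in base 8, right to left:
  0+4 = 4
  5+1 = 6
  2+1 = 3
  1+0 = 1
  1+1 = 2
  2+4 = 6
  7+2 = 1 carry 1
  1+0+1 = 2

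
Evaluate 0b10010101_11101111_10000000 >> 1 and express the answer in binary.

0b10010101111011111000000

Right shift by 1: drop the 1 least-significant bit.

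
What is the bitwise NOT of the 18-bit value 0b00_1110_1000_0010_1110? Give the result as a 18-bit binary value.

0b110001011111010001

Invert each bit: 001110100000101110 → 110001011111010001.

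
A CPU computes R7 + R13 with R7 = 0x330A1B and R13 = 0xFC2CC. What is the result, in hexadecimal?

Add column by column in base 16, right to left:
  B+C = 7 carry 1
  1+C+1 = E
  A+2 = C
  0+C = C
  3+F = 2 carry 1
  3+0+1 = 4

0x42CCE7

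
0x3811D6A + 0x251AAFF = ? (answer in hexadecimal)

Add column by column in base 16, right to left:
  A+F = 9 carry 1
  6+F+1 = 6 carry 1
  D+A+1 = 8 carry 1
  1+A+1 = C
  1+1 = 2
  8+5 = D
  3+2 = 5

0x5D2C869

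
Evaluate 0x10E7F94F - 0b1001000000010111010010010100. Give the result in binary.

0x10E7F94F = 0b10000111001111111100101001111 in binary.
Subtract column by column in base 2:
  1-0 → 1
  1-0 → 1
  1-1 → 0
  1-0 → 1
  0-1 → 1 (borrow)
  0-0-1 → 1 (borrow)
  1-0-1 → 0
  0-1 → 1 (borrow)
  1-0-1 → 0
  0-0 → 0
  0-1 → 1 (borrow)
  1-0-1 → 0
  1-1 → 0
  1-1 → 0
  1-1 → 0
  1-0 → 1
  1-1 → 0
  1-0 → 1
  1-0 → 1
  0-0 → 0
  0-0 → 0
  1-0 → 1
  1-0 → 1
  1-0 → 1
  0-1 → 1 (borrow)
  0-0-1 → 1 (borrow)
  0-0-1 → 1 (borrow)
  0-1-1 → 0 (borrow)
  1-0-1 → 0

0b111111001101000010010111011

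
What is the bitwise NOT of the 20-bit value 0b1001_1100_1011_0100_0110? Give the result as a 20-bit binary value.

0b01100011010010111001

Invert each bit: 10011100101101000110 → 01100011010010111001.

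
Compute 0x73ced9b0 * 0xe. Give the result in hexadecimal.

0x6554fe7a0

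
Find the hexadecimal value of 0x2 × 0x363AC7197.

0x6C758E32E

Multiply each base-16 digit by 2, carrying:
  7×2 = 14 → write E
  9×2 = 18 → write 2 carry 1
  1×2+1 = 3 → write 3
  7×2 = 14 → write E
  C×2 = 24 → write 8 carry 1
  A×2+1 = 21 → write 5 carry 1
  3×2+1 = 7 → write 7
  6×2 = 12 → write C
  3×2 = 6 → write 6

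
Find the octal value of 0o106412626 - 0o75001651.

0o11410755

Subtract column by column in base 8:
  6-1 → 5
  2-5 → 5 (borrow)
  6-6-1 → 7 (borrow)
  2-1-1 → 0
  1-0 → 1
  4-0 → 4
  6-5 → 1
  0-7 → 1 (borrow)
  1-0-1 → 0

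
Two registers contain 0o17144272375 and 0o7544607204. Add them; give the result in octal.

Add column by column in base 8, right to left:
  5+4 = 1 carry 1
  7+0+1 = 0 carry 1
  3+2+1 = 6
  2+7 = 1 carry 1
  7+0+1 = 0 carry 1
  2+6+1 = 1 carry 1
  4+4+1 = 1 carry 1
  4+4+1 = 1 carry 1
  1+5+1 = 7
  7+7 = 6 carry 1
  1+0+1 = 2

0o26711101601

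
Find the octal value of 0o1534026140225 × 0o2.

0o3270054300452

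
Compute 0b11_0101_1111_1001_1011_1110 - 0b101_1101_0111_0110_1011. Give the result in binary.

0b1100000010001001010011

Subtract column by column in base 2:
  0-1 → 1 (borrow)
  1-1-1 → 1 (borrow)
  1-0-1 → 0
  1-1 → 0
  1-0 → 1
  1-1 → 0
  0-1 → 1 (borrow)
  1-0-1 → 0
  1-1 → 0
  0-1 → 1 (borrow)
  0-1-1 → 0 (borrow)
  1-0-1 → 0
  1-1 → 0
  1-0 → 1
  1-1 → 0
  1-1 → 0
  1-1 → 0
  0-0 → 0
  1-1 → 0
  0-0 → 0
  1-0 → 1
  1-0 → 1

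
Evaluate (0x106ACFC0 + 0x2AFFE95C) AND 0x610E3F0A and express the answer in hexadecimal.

0x210A3908

Add column by column in base 16, right to left:
  0+C = C
  C+5 = 1 carry 1
  F+9+1 = 9 carry 1
  C+E+1 = B carry 1
  A+F+1 = A carry 1
  6+F+1 = 6 carry 1
  0+A+1 = B
  1+2 = 3
Sum = 0x3B6AB91C; now AND with 0x610E3F0A:
  3&6=2, B&1=1, 6&0=0, A&E=A, B&3=3, 9&F=9, 1&0=0, C&A=8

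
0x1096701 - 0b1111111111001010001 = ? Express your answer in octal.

0o100264260

0x1096701 = 0o102263401 in octal.
0b1111111111001010001 = 0o1777121 in octal.
Subtract column by column in base 8:
  1-1 → 0
  0-2 → 6 (borrow)
  4-1-1 → 2
  3-7 → 4 (borrow)
  6-7-1 → 6 (borrow)
  2-7-1 → 2 (borrow)
  2-1-1 → 0
  0-0 → 0
  1-0 → 1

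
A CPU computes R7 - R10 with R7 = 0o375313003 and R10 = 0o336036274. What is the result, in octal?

0o37254507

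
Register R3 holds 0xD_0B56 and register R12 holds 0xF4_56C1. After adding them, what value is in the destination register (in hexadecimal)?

0x1016217

Add column by column in base 16, right to left:
  6+1 = 7
  5+C = 1 carry 1
  B+6+1 = 2 carry 1
  0+5+1 = 6
  D+4 = 1 carry 1
  0+F+1 = 0 carry 1
  final carry 1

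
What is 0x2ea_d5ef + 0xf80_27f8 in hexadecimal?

Add column by column in base 16, right to left:
  f+8 = 7 carry 1
  e+f+1 = e carry 1
  5+7+1 = d
  d+2 = f
  a+0 = a
  e+8 = 6 carry 1
  2+f+1 = 2 carry 1
  final carry 1

0x126afde7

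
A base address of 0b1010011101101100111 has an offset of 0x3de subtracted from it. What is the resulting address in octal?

0b1010011101101100111 = 0o1235547 in octal.
0x3de = 0o1736 in octal.
Subtract column by column in base 8:
  7-6 → 1
  4-3 → 1
  5-7 → 6 (borrow)
  5-1-1 → 3
  3-0 → 3
  2-0 → 2
  1-0 → 1

0o1233611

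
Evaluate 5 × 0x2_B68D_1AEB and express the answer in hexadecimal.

0xD90C18697

Multiply each base-16 digit by 5, carrying:
  B×5 = 55 → write 7 carry 3
  E×5+3 = 73 → write 9 carry 4
  A×5+4 = 54 → write 6 carry 3
  1×5+3 = 8 → write 8
  D×5 = 65 → write 1 carry 4
  8×5+4 = 44 → write C carry 2
  6×5+2 = 32 → write 0 carry 2
  B×5+2 = 57 → write 9 carry 3
  2×5+3 = 13 → write D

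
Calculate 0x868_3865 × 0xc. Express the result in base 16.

0x64e2a4bc

Multiply each base-16 digit by 12, carrying:
  5×12 = 60 → write c carry 3
  6×12+3 = 75 → write b carry 4
  8×12+4 = 100 → write 4 carry 6
  3×12+6 = 42 → write a carry 2
  8×12+2 = 98 → write 2 carry 6
  6×12+6 = 78 → write e carry 4
  8×12+4 = 100 → write 4 carry 6
  remaining carry: 6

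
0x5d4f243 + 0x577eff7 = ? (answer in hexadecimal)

Add column by column in base 16, right to left:
  3+7 = a
  4+f = 3 carry 1
  2+f+1 = 2 carry 1
  f+e+1 = e carry 1
  4+7+1 = c
  d+7 = 4 carry 1
  5+5+1 = b

0xb4ce23a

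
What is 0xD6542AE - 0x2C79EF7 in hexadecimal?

0xA9DA3B7

Subtract column by column in base 16:
  E-7 → 7
  A-F → B (borrow)
  2-E-1 → 3 (borrow)
  4-9-1 → A (borrow)
  5-7-1 → D (borrow)
  6-C-1 → 9 (borrow)
  D-2-1 → A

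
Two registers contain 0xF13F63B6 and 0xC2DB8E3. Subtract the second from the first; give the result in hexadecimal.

Subtract column by column in base 16:
  6-3 → 3
  B-E → D (borrow)
  3-8-1 → A (borrow)
  6-B-1 → A (borrow)
  F-D-1 → 1
  3-2 → 1
  1-C → 5 (borrow)
  F-0-1 → E

0xE511AAD3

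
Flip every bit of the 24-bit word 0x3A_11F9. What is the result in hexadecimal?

Each hex digit d becomes F−d:
  3→C, A→5, 1→E, 1→E, F→0, 9→6

0xC5EE06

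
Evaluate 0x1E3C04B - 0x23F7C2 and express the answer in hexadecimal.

Subtract column by column in base 16:
  B-2 → 9
  4-C → 8 (borrow)
  0-7-1 → 8 (borrow)
  C-F-1 → C (borrow)
  3-3-1 → F (borrow)
  E-2-1 → B
  1-0 → 1

0x1BFC889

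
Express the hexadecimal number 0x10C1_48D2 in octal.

0o2060244322

Expand each hex digit to 4 bits: 1=0001 0=0000 C=1100 1=0001 4=0100 8=1000 D=1101 2=0010.
Group the bits in threes: 010 000 110 000 010 100 100 011 010 010 → 2060244322.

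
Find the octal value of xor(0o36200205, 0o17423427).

0o21623622

XOR each oct digit independently (no carries):
  3^1=2, 6^7=1, 2^4=6, 0^2=2, 0^3=3, 2^4=6, 0^2=2, 5^7=2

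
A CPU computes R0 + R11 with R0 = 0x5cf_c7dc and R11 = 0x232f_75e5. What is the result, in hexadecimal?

Add column by column in base 16, right to left:
  c+5 = 1 carry 1
  d+e+1 = c carry 1
  7+5+1 = d
  c+7 = 3 carry 1
  f+f+1 = f carry 1
  c+2+1 = f
  5+3 = 8
  0+2 = 2

0x28ff3dc1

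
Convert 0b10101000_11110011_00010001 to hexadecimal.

0xA8F311

Group the bits into nibbles: 1010 1000 1111 0011 0001 0001 → A8F311.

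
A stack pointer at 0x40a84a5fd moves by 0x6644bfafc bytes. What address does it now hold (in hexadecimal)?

0xa6ed0a0f9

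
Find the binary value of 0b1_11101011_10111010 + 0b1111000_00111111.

0b100110001111111001

Add column by column in base 2, right to left:
  0+1 = 1
  1+1 = 0 carry 1
  0+1+1 = 0 carry 1
  1+1+1 = 1 carry 1
  1+1+1 = 1 carry 1
  1+1+1 = 1 carry 1
  0+0+1 = 1
  1+0 = 1
  1+0 = 1
  1+0 = 1
  0+0 = 0
  1+1 = 0 carry 1
  0+1+1 = 0 carry 1
  1+1+1 = 1 carry 1
  1+1+1 = 1 carry 1
  1+0+1 = 0 carry 1
  1+0+1 = 0 carry 1
  final carry 1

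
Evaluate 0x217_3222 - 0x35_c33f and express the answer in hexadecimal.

Subtract column by column in base 16:
  2-f → 3 (borrow)
  2-3-1 → e (borrow)
  2-3-1 → e (borrow)
  3-c-1 → 6 (borrow)
  7-5-1 → 1
  1-3 → e (borrow)
  2-0-1 → 1

0x1e16ee3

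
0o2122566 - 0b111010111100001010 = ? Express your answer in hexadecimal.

0x4F66C

0o2122566 = 0x8A576 in hexadecimal.
0b111010111100001010 = 0x3AF0A in hexadecimal.
Subtract column by column in base 16:
  6-A → C (borrow)
  7-0-1 → 6
  5-F → 6 (borrow)
  A-A-1 → F (borrow)
  8-3-1 → 4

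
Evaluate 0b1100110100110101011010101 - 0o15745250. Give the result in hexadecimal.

0x162A02D

0b1100110100110101011010101 = 0x19A6AD5 in hexadecimal.
0o15745250 = 0x37CAA8 in hexadecimal.
Subtract column by column in base 16:
  5-8 → D (borrow)
  D-A-1 → 2
  A-A → 0
  6-C → A (borrow)
  A-7-1 → 2
  9-3 → 6
  1-0 → 1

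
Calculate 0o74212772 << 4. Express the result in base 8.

4 bits is not a whole number of base-8 digits; in binary: 111100010001010111111010 << 4 = 1111000100010101111110100000.

0o1704257640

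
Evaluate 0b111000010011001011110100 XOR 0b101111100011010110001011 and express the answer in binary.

0b010111110000011101111111

XOR bit by bit (1 where the bits differ):
  111000010011001011110100
^ 101111100011010110001011
= 010111110000011101111111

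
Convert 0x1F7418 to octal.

Expand each hex digit to 4 bits: 1=0001 F=1111 7=0111 4=0100 1=0001 8=1000.
Group the bits in threes: 111 110 111 010 000 011 000 → 7672030.

0o7672030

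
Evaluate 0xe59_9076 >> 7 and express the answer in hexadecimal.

7 bits is not a whole number of base-16 digits; in binary: 1110010110011001000001110110 >> 7 = 111001011001100100000.

0x1cb320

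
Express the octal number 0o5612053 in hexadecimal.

0x17142B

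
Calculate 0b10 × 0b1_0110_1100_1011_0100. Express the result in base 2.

0b101101100101101000

Multiply each base-2 digit by 2, carrying:
  0×2 = 0 → write 0
  0×2 = 0 → write 0
  1×2 = 2 → write 0 carry 1
  0×2+1 = 1 → write 1
  1×2 = 2 → write 0 carry 1
  1×2+1 = 3 → write 1 carry 1
  0×2+1 = 1 → write 1
  1×2 = 2 → write 0 carry 1
  0×2+1 = 1 → write 1
  0×2 = 0 → write 0
  1×2 = 2 → write 0 carry 1
  1×2+1 = 3 → write 1 carry 1
  0×2+1 = 1 → write 1
  1×2 = 2 → write 0 carry 1
  1×2+1 = 3 → write 1 carry 1
  0×2+1 = 1 → write 1
  1×2 = 2 → write 0 carry 1
  remaining carry: 1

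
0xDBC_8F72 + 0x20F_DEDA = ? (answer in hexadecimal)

0xFCC6E4C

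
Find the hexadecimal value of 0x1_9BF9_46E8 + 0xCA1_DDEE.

0x1A89B24D6

Add column by column in base 16, right to left:
  8+E = 6 carry 1
  E+E+1 = D carry 1
  6+D+1 = 4 carry 1
  4+D+1 = 2 carry 1
  9+1+1 = B
  F+A = 9 carry 1
  B+C+1 = 8 carry 1
  9+0+1 = A
  1+0 = 1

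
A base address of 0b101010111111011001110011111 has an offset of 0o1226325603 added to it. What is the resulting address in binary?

0o1226325603 = 0b1010010110011010101110000011 in binary.
Add column by column in base 2, right to left:
  1+1 = 0 carry 1
  1+1+1 = 1 carry 1
  1+0+1 = 0 carry 1
  1+0+1 = 0 carry 1
  1+0+1 = 0 carry 1
  0+0+1 = 1
  0+0 = 0
  1+1 = 0 carry 1
  1+1+1 = 1 carry 1
  1+1+1 = 1 carry 1
  0+0+1 = 1
  0+1 = 1
  1+0 = 1
  1+1 = 0 carry 1
  0+0+1 = 1
  1+1 = 0 carry 1
  1+1+1 = 1 carry 1
  1+0+1 = 0 carry 1
  1+0+1 = 0 carry 1
  1+1+1 = 1 carry 1
  1+1+1 = 1 carry 1
  0+0+1 = 1
  1+1 = 0 carry 1
  0+0+1 = 1
  1+0 = 1
  0+1 = 1
  1+0 = 1
  0+1 = 1

0b1111101110010101111100100010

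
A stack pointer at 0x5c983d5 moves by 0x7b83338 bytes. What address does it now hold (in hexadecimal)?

Add column by column in base 16, right to left:
  5+8 = d
  d+3 = 0 carry 1
  3+3+1 = 7
  8+3 = b
  9+8 = 1 carry 1
  c+b+1 = 8 carry 1
  5+7+1 = d

0xd81b70d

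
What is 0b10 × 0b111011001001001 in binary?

Multiply each base-2 digit by 2, carrying:
  1×2 = 2 → write 0 carry 1
  0×2+1 = 1 → write 1
  0×2 = 0 → write 0
  1×2 = 2 → write 0 carry 1
  0×2+1 = 1 → write 1
  0×2 = 0 → write 0
  1×2 = 2 → write 0 carry 1
  0×2+1 = 1 → write 1
  0×2 = 0 → write 0
  1×2 = 2 → write 0 carry 1
  1×2+1 = 3 → write 1 carry 1
  0×2+1 = 1 → write 1
  1×2 = 2 → write 0 carry 1
  1×2+1 = 3 → write 1 carry 1
  1×2+1 = 3 → write 1 carry 1
  remaining carry: 1

0b1110110010010010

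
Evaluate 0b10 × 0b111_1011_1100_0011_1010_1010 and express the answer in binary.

0b111101111000011101010100

Multiply each base-2 digit by 2, carrying:
  0×2 = 0 → write 0
  1×2 = 2 → write 0 carry 1
  0×2+1 = 1 → write 1
  1×2 = 2 → write 0 carry 1
  0×2+1 = 1 → write 1
  1×2 = 2 → write 0 carry 1
  0×2+1 = 1 → write 1
  1×2 = 2 → write 0 carry 1
  1×2+1 = 3 → write 1 carry 1
  1×2+1 = 3 → write 1 carry 1
  0×2+1 = 1 → write 1
  0×2 = 0 → write 0
  0×2 = 0 → write 0
  0×2 = 0 → write 0
  1×2 = 2 → write 0 carry 1
  1×2+1 = 3 → write 1 carry 1
  1×2+1 = 3 → write 1 carry 1
  1×2+1 = 3 → write 1 carry 1
  0×2+1 = 1 → write 1
  1×2 = 2 → write 0 carry 1
  1×2+1 = 3 → write 1 carry 1
  1×2+1 = 3 → write 1 carry 1
  1×2+1 = 3 → write 1 carry 1
  remaining carry: 1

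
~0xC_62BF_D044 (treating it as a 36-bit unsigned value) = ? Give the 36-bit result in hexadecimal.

0x39D402FBB

Each hex digit d becomes F−d:
  C→3, 6→9, 2→D, B→4, F→0, D→2, 0→F, 4→B, 4→B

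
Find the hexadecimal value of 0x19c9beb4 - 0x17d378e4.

Subtract column by column in base 16:
  4-4 → 0
  b-e → d (borrow)
  e-8-1 → 5
  b-7 → 4
  9-3 → 6
  c-d → f (borrow)
  9-7-1 → 1
  1-1 → 0

0x1f645d0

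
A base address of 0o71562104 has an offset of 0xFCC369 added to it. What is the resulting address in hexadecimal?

0x1E3A7AD

0o71562104 = 0xE6E444 in hexadecimal.
Add column by column in base 16, right to left:
  4+9 = D
  4+6 = A
  4+3 = 7
  E+C = A carry 1
  6+C+1 = 3 carry 1
  E+F+1 = E carry 1
  final carry 1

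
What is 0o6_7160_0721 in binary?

Each octal digit is 3 bits: 6=110 7=111 1=001 6=110 0=000 0=000 7=111 2=010 1=001.

0b110111001110000000111010001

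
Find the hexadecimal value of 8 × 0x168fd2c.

0xb47e960

Multiply each base-16 digit by 8, carrying:
  c×8 = 96 → write 0 carry 6
  2×8+6 = 22 → write 6 carry 1
  d×8+1 = 105 → write 9 carry 6
  f×8+6 = 126 → write e carry 7
  8×8+7 = 71 → write 7 carry 4
  6×8+4 = 52 → write 4 carry 3
  1×8+3 = 11 → write b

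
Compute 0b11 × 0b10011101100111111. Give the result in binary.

Multiply each base-2 digit by 3, carrying:
  1×3 = 3 → write 1 carry 1
  1×3+1 = 4 → write 0 carry 2
  1×3+2 = 5 → write 1 carry 2
  1×3+2 = 5 → write 1 carry 2
  1×3+2 = 5 → write 1 carry 2
  1×3+2 = 5 → write 1 carry 2
  0×3+2 = 2 → write 0 carry 1
  0×3+1 = 1 → write 1
  1×3 = 3 → write 1 carry 1
  1×3+1 = 4 → write 0 carry 2
  0×3+2 = 2 → write 0 carry 1
  1×3+1 = 4 → write 0 carry 2
  1×3+2 = 5 → write 1 carry 2
  1×3+2 = 5 → write 1 carry 2
  0×3+2 = 2 → write 0 carry 1
  0×3+1 = 1 → write 1
  1×3 = 3 → write 1 carry 1
  remaining carry: 1

0b111011000110111101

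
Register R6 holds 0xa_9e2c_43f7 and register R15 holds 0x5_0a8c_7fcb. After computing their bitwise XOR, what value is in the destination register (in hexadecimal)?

0xf94a03c3c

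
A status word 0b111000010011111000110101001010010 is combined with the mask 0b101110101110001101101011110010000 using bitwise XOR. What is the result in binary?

0b010110111101110101011110111000010

XOR bit by bit (1 where the bits differ):
  111000010011111000110101001010010
^ 101110101110001101101011110010000
= 010110111101110101011110111000010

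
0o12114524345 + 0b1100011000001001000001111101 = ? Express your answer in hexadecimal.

0x5D933962

0o12114524345 = 0x5132A8E5 in hexadecimal.
0b1100011000001001000001111101 = 0xC60907D in hexadecimal.
Add column by column in base 16, right to left:
  5+D = 2 carry 1
  E+7+1 = 6 carry 1
  8+0+1 = 9
  A+9 = 3 carry 1
  2+0+1 = 3
  3+6 = 9
  1+C = D
  5+0 = 5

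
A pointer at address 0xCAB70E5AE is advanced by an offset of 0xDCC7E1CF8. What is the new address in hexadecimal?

0x1A77EF02A6

Add column by column in base 16, right to left:
  E+8 = 6 carry 1
  A+F+1 = A carry 1
  5+C+1 = 2 carry 1
  E+1+1 = 0 carry 1
  0+E+1 = F
  7+7 = E
  B+C = 7 carry 1
  A+C+1 = 7 carry 1
  C+D+1 = A carry 1
  final carry 1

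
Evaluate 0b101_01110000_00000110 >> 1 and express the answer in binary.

0b101011100000000011

Right shift by 1: drop the 1 least-significant bit.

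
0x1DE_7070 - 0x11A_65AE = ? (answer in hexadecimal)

0xC40AC2

Subtract column by column in base 16:
  0-E → 2 (borrow)
  7-A-1 → C (borrow)
  0-5-1 → A (borrow)
  7-6-1 → 0
  E-A → 4
  D-1 → C
  1-1 → 0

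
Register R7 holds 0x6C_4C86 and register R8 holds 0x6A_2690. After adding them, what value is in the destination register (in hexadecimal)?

0xD67316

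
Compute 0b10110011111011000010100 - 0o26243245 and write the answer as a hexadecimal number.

0xAF6F

0b10110011111011000010100 = 0x59F614 in hexadecimal.
0o26243245 = 0x5946A5 in hexadecimal.
Subtract column by column in base 16:
  4-5 → F (borrow)
  1-A-1 → 6 (borrow)
  6-6-1 → F (borrow)
  F-4-1 → A
  9-9 → 0
  5-5 → 0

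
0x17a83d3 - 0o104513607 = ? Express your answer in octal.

0o31766114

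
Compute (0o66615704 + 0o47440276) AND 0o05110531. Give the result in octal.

Add column by column in base 8, right to left:
  4+6 = 2 carry 1
  0+7+1 = 0 carry 1
  7+2+1 = 2 carry 1
  5+0+1 = 6
  1+4 = 5
  6+4 = 2 carry 1
  6+7+1 = 6 carry 1
  6+4+1 = 3 carry 1
  final carry 1
Sum = 0o136256202; now AND with 0o05110531:
  1&0=0, 3&0=0, 6&5=4, 2&1=0, 5&1=1, 6&0=0, 2&5=0, 0&3=0, 2&1=0

0o4010000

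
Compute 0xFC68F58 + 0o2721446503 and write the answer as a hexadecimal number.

0x270CDC9B

0o2721446503 = 0x17464D43 in hexadecimal.
Add column by column in base 16, right to left:
  8+3 = B
  5+4 = 9
  F+D = C carry 1
  8+4+1 = D
  6+6 = C
  C+4 = 0 carry 1
  F+7+1 = 7 carry 1
  0+1+1 = 2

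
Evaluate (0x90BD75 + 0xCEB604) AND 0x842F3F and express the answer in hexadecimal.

0x42339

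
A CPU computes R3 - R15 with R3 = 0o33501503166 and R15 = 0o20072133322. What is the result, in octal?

0o13407347644

Subtract column by column in base 8:
  6-2 → 4
  6-2 → 4
  1-3 → 6 (borrow)
  3-3-1 → 7 (borrow)
  0-3-1 → 4 (borrow)
  5-1-1 → 3
  1-2 → 7 (borrow)
  0-7-1 → 0 (borrow)
  5-0-1 → 4
  3-0 → 3
  3-2 → 1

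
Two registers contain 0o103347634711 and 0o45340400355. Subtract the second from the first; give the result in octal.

0o36007234334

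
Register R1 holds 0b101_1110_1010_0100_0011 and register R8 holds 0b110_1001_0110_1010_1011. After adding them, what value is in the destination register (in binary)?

0b11001000000011101110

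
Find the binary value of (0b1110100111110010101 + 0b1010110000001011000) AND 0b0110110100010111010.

Add column by column in base 2, right to left:
  1+0 = 1
  0+0 = 0
  1+0 = 1
  0+1 = 1
  1+1 = 0 carry 1
  0+0+1 = 1
  0+1 = 1
  1+0 = 1
  1+0 = 1
  1+0 = 1
  1+0 = 1
  1+0 = 1
  0+0 = 0
  0+1 = 1
  1+1 = 0 carry 1
  0+0+1 = 1
  1+1 = 0 carry 1
  1+0+1 = 0 carry 1
  1+1+1 = 1 carry 1
  final carry 1
Sum = 0b11001010111111101101; now AND with 0b0110110100010111010:
  11001010111111101101
& 00110110100010111010
= 00000010100010101000

0b10100010101000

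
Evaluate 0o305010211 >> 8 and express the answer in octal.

8 bits is not a whole number of base-8 digits; in binary: 11000101000001000010001001 >> 8 = 110001010000010000.

0o612020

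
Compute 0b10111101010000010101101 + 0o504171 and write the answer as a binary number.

0o504171 = 0b101000100001111001 in binary.
Add column by column in base 2, right to left:
  1+1 = 0 carry 1
  0+0+1 = 1
  1+0 = 1
  1+1 = 0 carry 1
  0+1+1 = 0 carry 1
  1+1+1 = 1 carry 1
  0+1+1 = 0 carry 1
  1+0+1 = 0 carry 1
  0+0+1 = 1
  0+0 = 0
  0+0 = 0
  0+1 = 1
  0+0 = 0
  1+0 = 1
  0+0 = 0
  1+1 = 0 carry 1
  0+0+1 = 1
  1+1 = 0 carry 1
  1+0+1 = 0 carry 1
  1+0+1 = 0 carry 1
  1+0+1 = 0 carry 1
  0+0+1 = 1
  1+0 = 1

0b11000010010100100100110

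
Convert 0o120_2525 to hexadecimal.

0x50555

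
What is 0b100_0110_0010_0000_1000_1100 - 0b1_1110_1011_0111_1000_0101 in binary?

Subtract column by column in base 2:
  0-1 → 1 (borrow)
  0-0-1 → 1 (borrow)
  1-1-1 → 1 (borrow)
  1-0-1 → 0
  0-0 → 0
  0-0 → 0
  0-0 → 0
  1-1 → 0
  0-1 → 1 (borrow)
  0-1-1 → 0 (borrow)
  0-1-1 → 0 (borrow)
  0-0-1 → 1 (borrow)
  0-1-1 → 0 (borrow)
  1-1-1 → 1 (borrow)
  0-0-1 → 1 (borrow)
  0-1-1 → 0 (borrow)
  0-0-1 → 1 (borrow)
  1-1-1 → 1 (borrow)
  1-1-1 → 1 (borrow)
  0-1-1 → 0 (borrow)
  0-1-1 → 0 (borrow)
  0-0-1 → 1 (borrow)
  1-0-1 → 0

0b1001110110100100000111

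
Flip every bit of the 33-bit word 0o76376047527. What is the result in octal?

0o01401730250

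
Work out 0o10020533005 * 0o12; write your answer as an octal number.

0o120246616062

Multiply each base-8 digit by 10, carrying:
  5×10 = 50 → write 2 carry 6
  0×10+6 = 6 → write 6
  0×10 = 0 → write 0
  3×10 = 30 → write 6 carry 3
  3×10+3 = 33 → write 1 carry 4
  5×10+4 = 54 → write 6 carry 6
  0×10+6 = 6 → write 6
  2×10 = 20 → write 4 carry 2
  0×10+2 = 2 → write 2
  0×10 = 0 → write 0
  1×10 = 10 → write 2 carry 1
  remaining carry: 1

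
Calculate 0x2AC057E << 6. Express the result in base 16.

0xAB015F80

6 bits is not a whole number of base-16 digits; in binary: 10101011000000010101111110 << 6 = 10101011000000010101111110000000.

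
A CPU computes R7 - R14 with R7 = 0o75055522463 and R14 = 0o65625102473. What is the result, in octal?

0o7230417770

Subtract column by column in base 8:
  3-3 → 0
  6-7 → 7 (borrow)
  4-4-1 → 7 (borrow)
  2-2-1 → 7 (borrow)
  2-0-1 → 1
  5-1 → 4
  5-5 → 0
  5-2 → 3
  0-6 → 2 (borrow)
  5-5-1 → 7 (borrow)
  7-6-1 → 0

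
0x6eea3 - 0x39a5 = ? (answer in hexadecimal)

0x6b4fe

Subtract column by column in base 16:
  3-5 → e (borrow)
  a-a-1 → f (borrow)
  e-9-1 → 4
  e-3 → b
  6-0 → 6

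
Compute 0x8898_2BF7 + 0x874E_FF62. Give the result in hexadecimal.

Add column by column in base 16, right to left:
  7+2 = 9
  F+6 = 5 carry 1
  B+F+1 = B carry 1
  2+F+1 = 2 carry 1
  8+E+1 = 7 carry 1
  9+4+1 = E
  8+7 = F
  8+8 = 0 carry 1
  final carry 1

0x10FE72B59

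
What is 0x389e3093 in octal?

0o7047430223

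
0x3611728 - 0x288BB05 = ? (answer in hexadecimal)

Subtract column by column in base 16:
  8-5 → 3
  2-0 → 2
  7-B → C (borrow)
  1-B-1 → 5 (borrow)
  1-8-1 → 8 (borrow)
  6-8-1 → D (borrow)
  3-2-1 → 0

0xD85C23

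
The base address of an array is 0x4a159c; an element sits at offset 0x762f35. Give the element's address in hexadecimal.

0xc044d1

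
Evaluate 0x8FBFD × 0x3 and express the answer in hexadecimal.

0x1AF3F7

Multiply each base-16 digit by 3, carrying:
  D×3 = 39 → write 7 carry 2
  F×3+2 = 47 → write F carry 2
  B×3+2 = 35 → write 3 carry 2
  F×3+2 = 47 → write F carry 2
  8×3+2 = 26 → write A carry 1
  remaining carry: 1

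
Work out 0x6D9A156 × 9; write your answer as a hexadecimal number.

0x3DA6AC06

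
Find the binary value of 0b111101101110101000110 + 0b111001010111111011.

0b1000100111001101000001

Add column by column in base 2, right to left:
  0+1 = 1
  1+1 = 0 carry 1
  1+0+1 = 0 carry 1
  0+1+1 = 0 carry 1
  0+1+1 = 0 carry 1
  0+1+1 = 0 carry 1
  1+1+1 = 1 carry 1
  0+1+1 = 0 carry 1
  1+1+1 = 1 carry 1
  0+0+1 = 1
  1+1 = 0 carry 1
  1+0+1 = 0 carry 1
  1+1+1 = 1 carry 1
  0+0+1 = 1
  1+0 = 1
  1+1 = 0 carry 1
  0+1+1 = 0 carry 1
  1+1+1 = 1 carry 1
  1+0+1 = 0 carry 1
  1+0+1 = 0 carry 1
  1+0+1 = 0 carry 1
  final carry 1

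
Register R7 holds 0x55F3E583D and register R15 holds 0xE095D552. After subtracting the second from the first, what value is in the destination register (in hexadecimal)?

0x47EA882EB

Subtract column by column in base 16:
  D-2 → B
  3-5 → E (borrow)
  8-5-1 → 2
  5-D → 8 (borrow)
  E-5-1 → 8
  3-9 → A (borrow)
  F-0-1 → E
  5-E → 7 (borrow)
  5-0-1 → 4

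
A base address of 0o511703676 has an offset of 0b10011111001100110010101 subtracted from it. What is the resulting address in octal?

0o465767051

0b10011111001100110010101 = 0o23714625 in octal.
Subtract column by column in base 8:
  6-5 → 1
  7-2 → 5
  6-6 → 0
  3-4 → 7 (borrow)
  0-1-1 → 6 (borrow)
  7-7-1 → 7 (borrow)
  1-3-1 → 5 (borrow)
  1-2-1 → 6 (borrow)
  5-0-1 → 4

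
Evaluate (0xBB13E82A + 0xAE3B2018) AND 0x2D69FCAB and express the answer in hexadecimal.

0x29490802

Add column by column in base 16, right to left:
  A+8 = 2 carry 1
  2+1+1 = 4
  8+0 = 8
  E+2 = 0 carry 1
  3+B+1 = F
  1+3 = 4
  B+E = 9 carry 1
  B+A+1 = 6 carry 1
  final carry 1
Sum = 0x1694F0842; now AND with 0x2D69FCAB:
  1&0=0, 6&2=2, 9&D=9, 4&6=4, F&9=9, 0&F=0, 8&C=8, 4&A=0, 2&B=2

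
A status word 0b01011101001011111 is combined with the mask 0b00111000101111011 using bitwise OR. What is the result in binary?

0b01111101101111111

OR bit by bit (1 where either bit is 1):
  01011101001011111
| 00111000101111011
= 01111101101111111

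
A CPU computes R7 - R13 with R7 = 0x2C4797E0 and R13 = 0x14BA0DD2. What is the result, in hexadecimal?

0x178D8A0E

Subtract column by column in base 16:
  0-2 → E (borrow)
  E-D-1 → 0
  7-D → A (borrow)
  9-0-1 → 8
  7-A → D (borrow)
  4-B-1 → 8 (borrow)
  C-4-1 → 7
  2-1 → 1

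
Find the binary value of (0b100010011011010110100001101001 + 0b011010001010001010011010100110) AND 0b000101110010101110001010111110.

0b100100000100000001000001110

Add column by column in base 2, right to left:
  1+0 = 1
  0+1 = 1
  0+1 = 1
  1+0 = 1
  0+0 = 0
  1+1 = 0 carry 1
  1+0+1 = 0 carry 1
  0+1+1 = 0 carry 1
  0+0+1 = 1
  0+1 = 1
  0+1 = 1
  1+0 = 1
  0+0 = 0
  1+1 = 0 carry 1
  1+0+1 = 0 carry 1
  0+1+1 = 0 carry 1
  1+0+1 = 0 carry 1
  0+0+1 = 1
  1+0 = 1
  1+1 = 0 carry 1
  0+0+1 = 1
  1+1 = 0 carry 1
  1+0+1 = 0 carry 1
  0+0+1 = 1
  0+0 = 0
  1+1 = 0 carry 1
  0+0+1 = 1
  0+1 = 1
  0+1 = 1
  1+0 = 1
Sum = 0b111100100101100000111100001111; now AND with 0b000101110010101110001010111110:
  111100100101100000111100001111
& 000101110010101110001010111110
= 000100100000100000001000001110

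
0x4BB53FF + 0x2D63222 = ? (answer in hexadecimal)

Add column by column in base 16, right to left:
  F+2 = 1 carry 1
  F+2+1 = 2 carry 1
  3+2+1 = 6
  5+3 = 8
  B+6 = 1 carry 1
  B+D+1 = 9 carry 1
  4+2+1 = 7

0x7918621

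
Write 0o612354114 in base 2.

0b110001010011101100001001100

Each octal digit is 3 bits: 6=110 1=001 2=010 3=011 5=101 4=100 1=001 1=001 4=100.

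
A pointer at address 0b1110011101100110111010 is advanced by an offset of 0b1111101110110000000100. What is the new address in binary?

Add column by column in base 2, right to left:
  0+0 = 0
  1+0 = 1
  0+1 = 1
  1+0 = 1
  1+0 = 1
  1+0 = 1
  0+0 = 0
  1+0 = 1
  1+0 = 1
  0+0 = 0
  0+1 = 1
  1+1 = 0 carry 1
  1+0+1 = 0 carry 1
  0+1+1 = 0 carry 1
  1+1+1 = 1 carry 1
  1+1+1 = 1 carry 1
  1+0+1 = 0 carry 1
  0+1+1 = 0 carry 1
  0+1+1 = 0 carry 1
  1+1+1 = 1 carry 1
  1+1+1 = 1 carry 1
  1+1+1 = 1 carry 1
  final carry 1

0b11110001100010110111110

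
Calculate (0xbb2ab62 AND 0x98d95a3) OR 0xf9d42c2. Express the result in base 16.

0xf9dc3e2

0xbb2ab62 AND 0x98d95a3 = 0x9808122.
Then OR with 0xf9d42c2.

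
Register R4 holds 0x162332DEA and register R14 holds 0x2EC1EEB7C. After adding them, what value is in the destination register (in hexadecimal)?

Add column by column in base 16, right to left:
  A+C = 6 carry 1
  E+7+1 = 6 carry 1
  D+B+1 = 9 carry 1
  2+E+1 = 1 carry 1
  3+E+1 = 2 carry 1
  3+1+1 = 5
  2+C = E
  6+E = 4 carry 1
  1+2+1 = 4

0x44E521966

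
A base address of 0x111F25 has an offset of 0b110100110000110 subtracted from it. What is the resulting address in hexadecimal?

0x10B59F

0b110100110000110 = 0x6986 in hexadecimal.
Subtract column by column in base 16:
  5-6 → F (borrow)
  2-8-1 → 9 (borrow)
  F-9-1 → 5
  1-6 → B (borrow)
  1-0-1 → 0
  1-0 → 1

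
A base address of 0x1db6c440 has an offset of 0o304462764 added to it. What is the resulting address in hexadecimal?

0o304462764 = 0x31265f4 in hexadecimal.
Add column by column in base 16, right to left:
  0+4 = 4
  4+f = 3 carry 1
  4+5+1 = a
  c+6 = 2 carry 1
  6+2+1 = 9
  b+1 = c
  d+3 = 0 carry 1
  1+0+1 = 2

0x20c92a34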